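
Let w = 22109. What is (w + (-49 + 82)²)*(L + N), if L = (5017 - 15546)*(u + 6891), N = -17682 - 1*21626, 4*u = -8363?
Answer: -2346762583039/2 ≈ -1.1734e+12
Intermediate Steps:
u = -8363/4 (u = (¼)*(-8363) = -8363/4 ≈ -2090.8)
N = -39308 (N = -17682 - 21626 = -39308)
L = -202167329/4 (L = (5017 - 15546)*(-8363/4 + 6891) = -10529*19201/4 = -202167329/4 ≈ -5.0542e+7)
(w + (-49 + 82)²)*(L + N) = (22109 + (-49 + 82)²)*(-202167329/4 - 39308) = (22109 + 33²)*(-202324561/4) = (22109 + 1089)*(-202324561/4) = 23198*(-202324561/4) = -2346762583039/2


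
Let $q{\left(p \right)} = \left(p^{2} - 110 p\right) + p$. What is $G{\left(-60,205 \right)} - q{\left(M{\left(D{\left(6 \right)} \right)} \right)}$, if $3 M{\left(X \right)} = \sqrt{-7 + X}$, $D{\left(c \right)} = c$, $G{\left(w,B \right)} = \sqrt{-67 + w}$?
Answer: $\frac{i \left(327 - i + 9 \sqrt{127}\right)}{9} \approx 0.11111 + 47.603 i$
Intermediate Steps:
$M{\left(X \right)} = \frac{\sqrt{-7 + X}}{3}$
$q{\left(p \right)} = p^{2} - 109 p$
$G{\left(-60,205 \right)} - q{\left(M{\left(D{\left(6 \right)} \right)} \right)} = \sqrt{-67 - 60} - \frac{\sqrt{-7 + 6}}{3} \left(-109 + \frac{\sqrt{-7 + 6}}{3}\right) = \sqrt{-127} - \frac{\sqrt{-1}}{3} \left(-109 + \frac{\sqrt{-1}}{3}\right) = i \sqrt{127} - \frac{i}{3} \left(-109 + \frac{i}{3}\right) = i \sqrt{127} - \frac{i \left(-109 + \frac{i}{3}\right)}{3}$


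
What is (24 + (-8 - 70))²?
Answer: 2916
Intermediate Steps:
(24 + (-8 - 70))² = (24 - 78)² = (-54)² = 2916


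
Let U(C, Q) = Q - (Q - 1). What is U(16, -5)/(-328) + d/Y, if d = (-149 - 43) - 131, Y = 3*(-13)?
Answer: 105905/12792 ≈ 8.2790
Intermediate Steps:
U(C, Q) = 1 (U(C, Q) = Q - (-1 + Q) = Q + (1 - Q) = 1)
Y = -39
d = -323 (d = -192 - 131 = -323)
U(16, -5)/(-328) + d/Y = 1/(-328) - 323/(-39) = 1*(-1/328) - 323*(-1/39) = -1/328 + 323/39 = 105905/12792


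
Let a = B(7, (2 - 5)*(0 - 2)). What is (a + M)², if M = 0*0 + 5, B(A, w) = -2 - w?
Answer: 9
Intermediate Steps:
M = 5 (M = 0 + 5 = 5)
a = -8 (a = -2 - (2 - 5)*(0 - 2) = -2 - (-3)*(-2) = -2 - 1*6 = -2 - 6 = -8)
(a + M)² = (-8 + 5)² = (-3)² = 9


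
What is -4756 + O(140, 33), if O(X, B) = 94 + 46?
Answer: -4616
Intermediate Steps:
O(X, B) = 140
-4756 + O(140, 33) = -4756 + 140 = -4616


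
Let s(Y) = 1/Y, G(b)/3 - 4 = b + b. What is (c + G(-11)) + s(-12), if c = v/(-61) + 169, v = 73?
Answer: 83243/732 ≈ 113.72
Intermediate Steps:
G(b) = 12 + 6*b (G(b) = 12 + 3*(b + b) = 12 + 3*(2*b) = 12 + 6*b)
c = 10236/61 (c = 73/(-61) + 169 = 73*(-1/61) + 169 = -73/61 + 169 = 10236/61 ≈ 167.80)
(c + G(-11)) + s(-12) = (10236/61 + (12 + 6*(-11))) + 1/(-12) = (10236/61 + (12 - 66)) - 1/12 = (10236/61 - 54) - 1/12 = 6942/61 - 1/12 = 83243/732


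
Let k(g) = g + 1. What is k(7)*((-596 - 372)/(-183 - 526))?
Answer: 7744/709 ≈ 10.922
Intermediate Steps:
k(g) = 1 + g
k(7)*((-596 - 372)/(-183 - 526)) = (1 + 7)*((-596 - 372)/(-183 - 526)) = 8*(-968/(-709)) = 8*(-968*(-1/709)) = 8*(968/709) = 7744/709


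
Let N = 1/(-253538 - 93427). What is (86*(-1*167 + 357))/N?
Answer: -5669408100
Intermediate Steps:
N = -1/346965 (N = 1/(-346965) = -1/346965 ≈ -2.8821e-6)
(86*(-1*167 + 357))/N = (86*(-1*167 + 357))/(-1/346965) = (86*(-167 + 357))*(-346965) = (86*190)*(-346965) = 16340*(-346965) = -5669408100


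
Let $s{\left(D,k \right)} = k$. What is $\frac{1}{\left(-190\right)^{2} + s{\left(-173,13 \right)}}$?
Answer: $\frac{1}{36113} \approx 2.7691 \cdot 10^{-5}$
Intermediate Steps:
$\frac{1}{\left(-190\right)^{2} + s{\left(-173,13 \right)}} = \frac{1}{\left(-190\right)^{2} + 13} = \frac{1}{36100 + 13} = \frac{1}{36113}$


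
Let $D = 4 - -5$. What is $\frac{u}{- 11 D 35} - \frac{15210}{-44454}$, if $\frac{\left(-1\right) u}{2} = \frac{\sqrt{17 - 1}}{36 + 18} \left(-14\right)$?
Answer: $\frac{33821003}{99021285} \approx 0.34155$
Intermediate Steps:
$D = 9$ ($D = 4 + 5 = 9$)
$u = \frac{56}{27}$ ($u = - 2 \frac{\sqrt{17 - 1}}{36 + 18} \left(-14\right) = - 2 \frac{\sqrt{16}}{54} \left(-14\right) = - 2 \cdot \frac{1}{54} \cdot 4 \left(-14\right) = - 2 \cdot \frac{2}{27} \left(-14\right) = \left(-2\right) \left(- \frac{28}{27}\right) = \frac{56}{27} \approx 2.0741$)
$\frac{u}{- 11 D 35} - \frac{15210}{-44454} = \frac{56}{27 \left(-11\right) 9 \cdot 35} - \frac{15210}{-44454} = \frac{56}{27 \left(\left(-99\right) 35\right)} - - \frac{2535}{7409} = \frac{56}{27 \left(-3465\right)} + \frac{2535}{7409} = \frac{56}{27} \left(- \frac{1}{3465}\right) + \frac{2535}{7409} = - \frac{8}{13365} + \frac{2535}{7409} = \frac{33821003}{99021285}$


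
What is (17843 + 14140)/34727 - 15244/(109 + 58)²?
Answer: 51799357/138357329 ≈ 0.37439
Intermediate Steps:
(17843 + 14140)/34727 - 15244/(109 + 58)² = 31983*(1/34727) - 15244/(167²) = 4569/4961 - 15244/27889 = 51799357/138357329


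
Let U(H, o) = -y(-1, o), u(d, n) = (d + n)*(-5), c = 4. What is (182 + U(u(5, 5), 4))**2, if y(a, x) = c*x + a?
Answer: 27889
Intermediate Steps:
u(d, n) = -5*d - 5*n
y(a, x) = a + 4*x (y(a, x) = 4*x + a = a + 4*x)
U(H, o) = 1 - 4*o (U(H, o) = -(-1 + 4*o) = 1 - 4*o)
(182 + U(u(5, 5), 4))**2 = (182 + (1 - 4*4))**2 = (182 + (1 - 16))**2 = (182 - 15)**2 = 167**2 = 27889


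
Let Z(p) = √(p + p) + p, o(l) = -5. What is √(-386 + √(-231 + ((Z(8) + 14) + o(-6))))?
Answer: √(-386 + I*√210) ≈ 0.3687 + 19.65*I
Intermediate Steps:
Z(p) = p + √2*√p (Z(p) = √(2*p) + p = √2*√p + p = p + √2*√p)
√(-386 + √(-231 + ((Z(8) + 14) + o(-6)))) = √(-386 + √(-231 + (((8 + √2*√8) + 14) - 5))) = √(-386 + √(-231 + (((8 + √2*(2*√2)) + 14) - 5))) = √(-386 + √(-231 + (((8 + 4) + 14) - 5))) = √(-386 + √(-231 + ((12 + 14) - 5))) = √(-386 + √(-231 + (26 - 5))) = √(-386 + √(-231 + 21)) = √(-386 + √(-210)) = √(-386 + I*√210)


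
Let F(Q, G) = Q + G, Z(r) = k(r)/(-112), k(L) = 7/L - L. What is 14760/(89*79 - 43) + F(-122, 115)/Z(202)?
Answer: -126127966/71272359 ≈ -1.7697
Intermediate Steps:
k(L) = -L + 7/L
Z(r) = -1/(16*r) + r/112 (Z(r) = (-r + 7/r)/(-112) = (-r + 7/r)*(-1/112) = -1/(16*r) + r/112)
F(Q, G) = G + Q
14760/(89*79 - 43) + F(-122, 115)/Z(202) = 14760/(89*79 - 43) + (115 - 122)/(((1/112)*(-7 + 202²)/202)) = 14760/(7031 - 43) - 7*22624/(-7 + 40804) = 14760/6988 - 7/((1/112)*(1/202)*40797) = 14760*(1/6988) - 7/40797/22624 = 3690/1747 - 7*22624/40797 = 3690/1747 - 158368/40797 = -126127966/71272359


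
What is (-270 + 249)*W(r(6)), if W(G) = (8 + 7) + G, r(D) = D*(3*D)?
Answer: -2583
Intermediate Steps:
r(D) = 3*D**2
W(G) = 15 + G
(-270 + 249)*W(r(6)) = (-270 + 249)*(15 + 3*6**2) = -21*(15 + 3*36) = -21*(15 + 108) = -21*123 = -2583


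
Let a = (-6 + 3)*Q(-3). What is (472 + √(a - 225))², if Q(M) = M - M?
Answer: 222559 + 14160*I ≈ 2.2256e+5 + 14160.0*I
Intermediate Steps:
Q(M) = 0
a = 0 (a = (-6 + 3)*0 = -3*0 = 0)
(472 + √(a - 225))² = (472 + √(0 - 225))² = (472 + √(-225))² = (472 + 15*I)²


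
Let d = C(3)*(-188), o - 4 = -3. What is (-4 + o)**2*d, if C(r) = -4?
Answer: 6768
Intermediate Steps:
o = 1 (o = 4 - 3 = 1)
d = 752 (d = -4*(-188) = 752)
(-4 + o)**2*d = (-4 + 1)**2*752 = (-3)**2*752 = 9*752 = 6768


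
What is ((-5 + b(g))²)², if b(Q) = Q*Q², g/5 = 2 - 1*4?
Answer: 1020150500625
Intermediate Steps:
g = -10 (g = 5*(2 - 1*4) = 5*(2 - 4) = 5*(-2) = -10)
b(Q) = Q³
((-5 + b(g))²)² = ((-5 + (-10)³)²)² = ((-5 - 1000)²)² = ((-1005)²)² = 1010025² = 1020150500625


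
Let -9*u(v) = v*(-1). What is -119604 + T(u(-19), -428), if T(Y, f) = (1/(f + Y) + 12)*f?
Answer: -482864688/3871 ≈ -1.2474e+5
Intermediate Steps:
u(v) = v/9 (u(v) = -v*(-1)/9 = -(-1)*v/9 = v/9)
T(Y, f) = f*(12 + 1/(Y + f)) (T(Y, f) = (1/(Y + f) + 12)*f = (12 + 1/(Y + f))*f = f*(12 + 1/(Y + f)))
-119604 + T(u(-19), -428) = -119604 - 428*(1 + 12*((1/9)*(-19)) + 12*(-428))/((1/9)*(-19) - 428) = -119604 - 428*(1 + 12*(-19/9) - 5136)/(-19/9 - 428) = -119604 - 428*(1 - 76/3 - 5136)/(-3871/9) = -119604 - 428*(-9/3871)*(-15481/3) = -119604 - 19877604/3871 = -482864688/3871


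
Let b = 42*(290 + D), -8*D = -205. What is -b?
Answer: -53025/4 ≈ -13256.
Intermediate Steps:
D = 205/8 (D = -⅛*(-205) = 205/8 ≈ 25.625)
b = 53025/4 (b = 42*(290 + 205/8) = 42*(2525/8) = 53025/4 ≈ 13256.)
-b = -1*53025/4 = -53025/4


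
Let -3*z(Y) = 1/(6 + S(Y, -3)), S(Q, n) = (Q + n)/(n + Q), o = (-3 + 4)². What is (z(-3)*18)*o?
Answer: -6/7 ≈ -0.85714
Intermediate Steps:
o = 1 (o = 1² = 1)
S(Q, n) = 1 (S(Q, n) = (Q + n)/(Q + n) = 1)
z(Y) = -1/21 (z(Y) = -1/(3*(6 + 1)) = -⅓/7 = -⅓*⅐ = -1/21)
(z(-3)*18)*o = -1/21*18*1 = -6/7*1 = -6/7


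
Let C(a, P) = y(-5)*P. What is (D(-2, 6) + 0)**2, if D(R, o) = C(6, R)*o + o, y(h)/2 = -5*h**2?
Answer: 9036036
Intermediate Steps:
y(h) = -10*h**2 (y(h) = 2*(-5*h**2) = -10*h**2)
C(a, P) = -250*P (C(a, P) = (-10*(-5)**2)*P = (-10*25)*P = -250*P)
D(R, o) = o - 250*R*o (D(R, o) = (-250*R)*o + o = -250*R*o + o = o - 250*R*o)
(D(-2, 6) + 0)**2 = (6*(1 - 250*(-2)) + 0)**2 = (6*(1 + 500) + 0)**2 = (6*501 + 0)**2 = (3006 + 0)**2 = 3006**2 = 9036036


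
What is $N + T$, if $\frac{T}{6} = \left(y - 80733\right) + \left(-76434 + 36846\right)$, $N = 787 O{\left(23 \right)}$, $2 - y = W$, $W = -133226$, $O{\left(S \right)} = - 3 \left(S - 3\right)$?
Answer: $30222$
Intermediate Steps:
$O{\left(S \right)} = 9 - 3 S$ ($O{\left(S \right)} = - 3 \left(-3 + S\right) = 9 - 3 S$)
$y = 133228$ ($y = 2 - -133226 = 2 + 133226 = 133228$)
$N = -47220$ ($N = 787 \left(9 - 69\right) = 787 \left(-60\right) = -47220$)
$T = 77442$ ($T = 6 \left(\left(133228 - 80733\right) + \left(-76434 + 36846\right)\right) = 6 \left(52495 - 39588\right) = 6 \cdot 12907 = 77442$)
$N + T = -47220 + 77442 = 30222$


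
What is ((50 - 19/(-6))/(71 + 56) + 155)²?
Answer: 14025428041/580644 ≈ 24155.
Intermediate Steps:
((50 - 19/(-6))/(71 + 56) + 155)² = ((50 - 19*(-⅙))/127 + 155)² = ((50 + 19/6)*(1/127) + 155)² = ((319/6)*(1/127) + 155)² = (319/762 + 155)² = (118429/762)² = 14025428041/580644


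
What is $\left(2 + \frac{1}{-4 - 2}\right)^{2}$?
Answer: $\frac{121}{36} \approx 3.3611$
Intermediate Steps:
$\left(2 + \frac{1}{-4 - 2}\right)^{2} = \left(2 + \frac{1}{-6}\right)^{2} = \left(2 - \frac{1}{6}\right)^{2} = \left(\frac{11}{6}\right)^{2} = \frac{121}{36}$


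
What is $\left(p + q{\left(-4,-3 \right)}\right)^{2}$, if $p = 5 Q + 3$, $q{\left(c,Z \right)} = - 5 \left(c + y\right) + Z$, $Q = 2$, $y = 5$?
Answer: $25$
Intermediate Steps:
$q{\left(c,Z \right)} = -25 + Z - 5 c$ ($q{\left(c,Z \right)} = - 5 \left(c + 5\right) + Z = - 5 \left(5 + c\right) + Z = \left(-25 - 5 c\right) + Z = -25 + Z - 5 c$)
$p = 13$ ($p = 5 \cdot 2 + 3 = 10 + 3 = 13$)
$\left(p + q{\left(-4,-3 \right)}\right)^{2} = \left(13 - 8\right)^{2} = 5^{2} = 25$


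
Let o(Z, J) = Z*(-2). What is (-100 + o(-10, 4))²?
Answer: 6400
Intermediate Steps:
o(Z, J) = -2*Z
(-100 + o(-10, 4))² = (-100 - 2*(-10))² = (-100 + 20)² = (-80)² = 6400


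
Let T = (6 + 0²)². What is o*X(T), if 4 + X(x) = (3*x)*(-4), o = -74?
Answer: 32264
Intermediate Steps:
T = 36 (T = (6 + 0)² = 6² = 36)
X(x) = -4 - 12*x (X(x) = -4 + (3*x)*(-4) = -4 - 12*x)
o*X(T) = -74*(-4 - 12*36) = -74*(-4 - 432) = -74*(-436) = 32264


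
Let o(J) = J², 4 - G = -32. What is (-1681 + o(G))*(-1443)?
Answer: 555555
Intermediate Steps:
G = 36 (G = 4 - 1*(-32) = 4 + 32 = 36)
(-1681 + o(G))*(-1443) = (-1681 + 36²)*(-1443) = (-1681 + 1296)*(-1443) = -385*(-1443) = 555555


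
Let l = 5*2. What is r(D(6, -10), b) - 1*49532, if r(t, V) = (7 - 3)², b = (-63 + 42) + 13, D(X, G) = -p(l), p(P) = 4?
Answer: -49516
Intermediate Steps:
l = 10
D(X, G) = -4 (D(X, G) = -1*4 = -4)
b = -8 (b = -21 + 13 = -8)
r(t, V) = 16 (r(t, V) = 4² = 16)
r(D(6, -10), b) - 1*49532 = 16 - 1*49532 = 16 - 49532 = -49516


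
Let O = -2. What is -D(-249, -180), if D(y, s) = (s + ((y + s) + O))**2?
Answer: -373321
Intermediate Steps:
D(y, s) = (-2 + y + 2*s)**2 (D(y, s) = (s + ((y + s) - 2))**2 = (s + ((s + y) - 2))**2 = (s + (-2 + s + y))**2 = (-2 + y + 2*s)**2)
-D(-249, -180) = -(-2 - 249 + 2*(-180))**2 = -(-2 - 249 - 360)**2 = -1*(-611)**2 = -1*373321 = -373321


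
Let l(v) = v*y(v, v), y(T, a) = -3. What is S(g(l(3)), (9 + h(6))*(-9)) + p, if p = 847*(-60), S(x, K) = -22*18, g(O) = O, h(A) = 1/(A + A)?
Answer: -51216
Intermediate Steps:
h(A) = 1/(2*A)
l(v) = -3*v (l(v) = v*(-3) = -3*v)
S(x, K) = -396
p = -50820
S(g(l(3)), (9 + h(6))*(-9)) + p = -396 - 50820 = -51216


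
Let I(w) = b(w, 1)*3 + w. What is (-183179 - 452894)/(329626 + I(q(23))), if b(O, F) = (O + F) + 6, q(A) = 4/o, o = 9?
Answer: -5724657/2966839 ≈ -1.9295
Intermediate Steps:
q(A) = 4/9
b(O, F) = 6 + F + O (b(O, F) = (F + O) + 6 = 6 + F + O)
I(w) = 21 + 4*w (I(w) = (6 + 1 + w)*3 + w = (7 + w)*3 + w = (21 + 3*w) + w = 21 + 4*w)
(-183179 - 452894)/(329626 + I(q(23))) = (-183179 - 452894)/(329626 + (21 + 4*(4/9))) = -636073/(329626 + (21 + 16/9)) = -636073/(329626 + 205/9) = -636073/2966839/9 = -636073*9/2966839 = -5724657/2966839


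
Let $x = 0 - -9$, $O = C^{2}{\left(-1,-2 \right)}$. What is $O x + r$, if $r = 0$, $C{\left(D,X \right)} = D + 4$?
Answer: $81$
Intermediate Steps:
$C{\left(D,X \right)} = 4 + D$
$O = 9$ ($O = \left(4 - 1\right)^{2} = 3^{2} = 9$)
$x = 9$ ($x = 0 + 9 = 9$)
$O x + r = 9 \cdot 9 + 0 = 81 + 0 = 81$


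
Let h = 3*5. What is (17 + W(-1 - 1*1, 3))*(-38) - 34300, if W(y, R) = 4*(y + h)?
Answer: -36922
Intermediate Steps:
h = 15
W(y, R) = 60 + 4*y (W(y, R) = 4*(y + 15) = 4*(15 + y) = 60 + 4*y)
(17 + W(-1 - 1*1, 3))*(-38) - 34300 = (17 + (60 + 4*(-1 - 1*1)))*(-38) - 34300 = (17 + (60 + 4*(-1 - 1)))*(-38) - 34300 = (17 + (60 + 4*(-2)))*(-38) - 34300 = (17 + (60 - 8))*(-38) - 34300 = (17 + 52)*(-38) - 34300 = 69*(-38) - 34300 = -2622 - 34300 = -36922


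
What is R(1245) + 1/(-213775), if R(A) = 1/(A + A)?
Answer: 42257/106459950 ≈ 0.00039693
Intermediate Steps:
R(A) = 1/(2*A)
R(1245) + 1/(-213775) = (1/2)/1245 + 1/(-213775) = (1/2)*(1/1245) - 1/213775 = 1/2490 - 1/213775 = 42257/106459950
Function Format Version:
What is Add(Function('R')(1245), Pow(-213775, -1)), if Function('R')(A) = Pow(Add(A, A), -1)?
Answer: Rational(42257, 106459950) ≈ 0.00039693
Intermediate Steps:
Function('R')(A) = Mul(Rational(1, 2), Pow(A, -1)) (Function('R')(A) = Pow(Mul(2, A), -1) = Mul(Rational(1, 2), Pow(A, -1)))
Add(Function('R')(1245), Pow(-213775, -1)) = Add(Mul(Rational(1, 2), Pow(1245, -1)), Pow(-213775, -1)) = Add(Mul(Rational(1, 2), Rational(1, 1245)), Rational(-1, 213775)) = Add(Rational(1, 2490), Rational(-1, 213775)) = Rational(42257, 106459950)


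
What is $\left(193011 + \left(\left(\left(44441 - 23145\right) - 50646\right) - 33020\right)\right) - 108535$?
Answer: $22106$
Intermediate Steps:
$\left(193011 + \left(\left(\left(44441 - 23145\right) - 50646\right) - 33020\right)\right) - 108535 = \left(193011 + \left(\left(21296 - 50646\right) - 33020\right)\right) - 108535 = \left(193011 - 62370\right) - 108535 = 130641 - 108535 = 22106$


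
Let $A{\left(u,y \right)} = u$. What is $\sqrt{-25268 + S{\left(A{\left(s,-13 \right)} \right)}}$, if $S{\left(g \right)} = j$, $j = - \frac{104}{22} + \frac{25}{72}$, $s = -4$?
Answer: $\frac{5 i \sqrt{17613838}}{132} \approx 158.97 i$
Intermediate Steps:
$j = - \frac{3469}{792}$ ($j = \left(-104\right) \frac{1}{22} + 25 \cdot \frac{1}{72} = - \frac{52}{11} + \frac{25}{72} = - \frac{3469}{792} \approx -4.3801$)
$S{\left(g \right)} = - \frac{3469}{792}$
$\sqrt{-25268 + S{\left(A{\left(s,-13 \right)} \right)}} = \sqrt{-25268 - \frac{3469}{792}} = \sqrt{- \frac{20015725}{792}} = \frac{5 i \sqrt{17613838}}{132}$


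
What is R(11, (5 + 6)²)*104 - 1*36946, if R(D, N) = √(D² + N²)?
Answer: -36946 + 1144*√122 ≈ -24310.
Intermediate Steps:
R(11, (5 + 6)²)*104 - 1*36946 = √(11² + ((5 + 6)²)²)*104 - 1*36946 = √(121 + (11²)²)*104 - 36946 = √(121 + 121²)*104 - 36946 = √(121 + 14641)*104 - 36946 = √14762*104 - 36946 = (11*√122)*104 - 36946 = 1144*√122 - 36946 = -36946 + 1144*√122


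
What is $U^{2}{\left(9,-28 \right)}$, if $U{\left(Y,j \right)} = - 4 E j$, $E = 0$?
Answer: $0$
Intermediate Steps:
$U{\left(Y,j \right)} = 0$ ($U{\left(Y,j \right)} = \left(-4\right) 0 j = 0 j = 0$)
$U^{2}{\left(9,-28 \right)} = 0^{2} = 0$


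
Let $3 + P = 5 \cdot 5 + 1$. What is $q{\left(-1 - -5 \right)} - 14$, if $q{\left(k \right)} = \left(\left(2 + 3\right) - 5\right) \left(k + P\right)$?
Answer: $-14$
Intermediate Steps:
$P = 23$ ($P = -3 + \left(5 \cdot 5 + 1\right) = -3 + \left(25 + 1\right) = -3 + 26 = 23$)
$q{\left(k \right)} = 0$ ($q{\left(k \right)} = \left(\left(2 + 3\right) - 5\right) \left(k + 23\right) = \left(5 - 5\right) \left(23 + k\right) = 0 \left(23 + k\right) = 0$)
$q{\left(-1 - -5 \right)} - 14 = 0 - 14 = -14$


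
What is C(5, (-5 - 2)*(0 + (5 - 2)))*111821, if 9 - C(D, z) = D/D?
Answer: 894568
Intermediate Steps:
C(D, z) = 8 (C(D, z) = 9 - D/D = 9 - 1*1 = 9 - 1 = 8)
C(5, (-5 - 2)*(0 + (5 - 2)))*111821 = 8*111821 = 894568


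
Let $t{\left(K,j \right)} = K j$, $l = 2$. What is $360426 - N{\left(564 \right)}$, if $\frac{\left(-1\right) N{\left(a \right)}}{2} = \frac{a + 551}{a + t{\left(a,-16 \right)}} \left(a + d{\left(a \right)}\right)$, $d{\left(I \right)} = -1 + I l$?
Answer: $\frac{304543303}{846} \approx 3.5998 \cdot 10^{5}$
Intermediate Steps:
$d{\left(I \right)} = -1 + 2 I$ ($d{\left(I \right)} = -1 + I 2 = -1 + 2 I$)
$N{\left(a \right)} = \frac{2 \left(-1 + 3 a\right) \left(551 + a\right)}{15 a}$ ($N{\left(a \right)} = - 2 \frac{a + 551}{a + a \left(-16\right)} \left(a + \left(-1 + 2 a\right)\right) = - 2 \frac{551 + a}{a - 16 a} \left(-1 + 3 a\right) = - 2 \frac{551 + a}{\left(-15\right) a} \left(-1 + 3 a\right) = - 2 \left(551 + a\right) \left(- \frac{1}{15 a}\right) \left(-1 + 3 a\right) = - 2 - \frac{551 + a}{15 a} \left(-1 + 3 a\right) = - 2 \left(- \frac{\left(-1 + 3 a\right) \left(551 + a\right)}{15 a}\right) = \frac{2 \left(-1 + 3 a\right) \left(551 + a\right)}{15 a}$)
$360426 - N{\left(564 \right)} = 360426 - \frac{2 \left(-551 + 3 \cdot 564^{2} + 1652 \cdot 564\right)}{15 \cdot 564} = 360426 - \frac{2}{15} \cdot \frac{1}{564} \left(-551 + 3 \cdot 318096 + 931728\right) = 360426 - \frac{2}{15} \cdot \frac{1}{564} \left(-551 + 954288 + 931728\right) = 360426 - \frac{2}{15} \cdot \frac{1}{564} \cdot 1885465 = 360426 - \frac{377093}{846} = \frac{304543303}{846}$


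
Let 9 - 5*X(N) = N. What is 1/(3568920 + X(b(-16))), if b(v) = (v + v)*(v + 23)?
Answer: 5/17844833 ≈ 2.8019e-7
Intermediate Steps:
b(v) = 2*v*(23 + v) (b(v) = (2*v)*(23 + v) = 2*v*(23 + v))
X(N) = 9/5 - N/5
1/(3568920 + X(b(-16))) = 1/(3568920 + (9/5 - 2*(-16)*(23 - 16)/5)) = 1/(3568920 + (9/5 - 2*(-16)*7/5)) = 1/(3568920 + (9/5 - 1/5*(-224))) = 1/(3568920 + (9/5 + 224/5)) = 1/(3568920 + 233/5) = 1/(17844833/5) = 5/17844833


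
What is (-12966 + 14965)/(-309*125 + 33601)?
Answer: -1999/5024 ≈ -0.39789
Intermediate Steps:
(-12966 + 14965)/(-309*125 + 33601) = 1999/(-38625 + 33601) = 1999/(-5024) = 1999*(-1/5024) = -1999/5024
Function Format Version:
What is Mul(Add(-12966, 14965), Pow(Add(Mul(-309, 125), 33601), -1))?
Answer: Rational(-1999, 5024) ≈ -0.39789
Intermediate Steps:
Mul(Add(-12966, 14965), Pow(Add(Mul(-309, 125), 33601), -1)) = Mul(1999, Pow(Add(-38625, 33601), -1)) = Mul(1999, Pow(-5024, -1)) = Mul(1999, Rational(-1, 5024)) = Rational(-1999, 5024)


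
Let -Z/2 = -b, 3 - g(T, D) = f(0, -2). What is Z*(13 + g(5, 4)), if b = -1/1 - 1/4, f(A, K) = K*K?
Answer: -30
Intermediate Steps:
f(A, K) = K²
g(T, D) = -1 (g(T, D) = 3 - 1*(-2)² = 3 - 1*4 = 3 - 4 = -1)
b = -5/4 (b = -1*1 - 1*¼ = -1 - ¼ = -5/4 ≈ -1.2500)
Z = -5/2 (Z = -(-2)*(-5)/4 = -2*5/4 = -5/2 ≈ -2.5000)
Z*(13 + g(5, 4)) = -5*(13 - 1)/2 = -5/2*12 = -30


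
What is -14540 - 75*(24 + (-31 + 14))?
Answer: -15065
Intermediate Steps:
-14540 - 75*(24 + (-31 + 14)) = -14540 - 75*(24 - 17) = -14540 - 75*7 = -14540 - 1*525 = -14540 - 525 = -15065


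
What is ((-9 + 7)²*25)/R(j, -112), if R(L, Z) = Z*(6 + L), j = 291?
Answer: -25/8316 ≈ -0.0030063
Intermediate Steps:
((-9 + 7)²*25)/R(j, -112) = ((-9 + 7)²*25)/((-112*(6 + 291))) = ((-2)²*25)/((-112*297)) = (4*25)/(-33264) = 100*(-1/33264) = -25/8316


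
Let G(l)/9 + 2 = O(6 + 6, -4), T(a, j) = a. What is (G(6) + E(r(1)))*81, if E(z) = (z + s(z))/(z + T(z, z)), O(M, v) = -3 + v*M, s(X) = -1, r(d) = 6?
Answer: -154413/4 ≈ -38603.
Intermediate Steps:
O(M, v) = -3 + M*v
G(l) = -477 (G(l) = -18 + 9*(-3 + (6 + 6)*(-4)) = -18 + 9*(-3 + 12*(-4)) = -18 + 9*(-3 - 48) = -18 + 9*(-51) = -18 - 459 = -477)
E(z) = (-1 + z)/(2*z) (E(z) = (z - 1)/(z + z) = (-1 + z)/((2*z)) = (-1 + z)*(1/(2*z)) = (-1 + z)/(2*z))
(G(6) + E(r(1)))*81 = (-477 + (1/2)*(-1 + 6)/6)*81 = (-477 + (1/2)*(1/6)*5)*81 = (-477 + 5/12)*81 = -5719/12*81 = -154413/4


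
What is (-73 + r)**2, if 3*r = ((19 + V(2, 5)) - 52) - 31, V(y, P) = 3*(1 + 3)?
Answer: 73441/9 ≈ 8160.1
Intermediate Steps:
V(y, P) = 12 (V(y, P) = 3*4 = 12)
r = -52/3 (r = (((19 + 12) - 52) - 31)/3 = ((31 - 52) - 31)/3 = (-21 - 31)/3 = (1/3)*(-52) = -52/3 ≈ -17.333)
(-73 + r)**2 = (-73 - 52/3)**2 = (-271/3)**2 = 73441/9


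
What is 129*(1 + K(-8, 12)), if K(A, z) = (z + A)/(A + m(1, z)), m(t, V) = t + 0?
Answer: 387/7 ≈ 55.286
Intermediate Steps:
m(t, V) = t
K(A, z) = (A + z)/(1 + A) (K(A, z) = (z + A)/(A + 1) = (A + z)/(1 + A))
129*(1 + K(-8, 12)) = 129*(1 + (-8 + 12)/(1 - 8)) = 129*(1 + 4/(-7)) = 129*(1 - ⅐*4) = 129*(1 - 4/7) = 129*(3/7) = 387/7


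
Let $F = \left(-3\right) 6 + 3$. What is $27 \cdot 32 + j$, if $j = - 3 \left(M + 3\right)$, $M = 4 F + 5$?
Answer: $1020$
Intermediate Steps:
$F = -15$ ($F = -18 + 3 = -15$)
$M = -55$ ($M = 4 \left(-15\right) + 5 = -60 + 5 = -55$)
$j = 156$ ($j = - 3 \left(-55 + 3\right) = \left(-3\right) \left(-52\right) = 156$)
$27 \cdot 32 + j = 27 \cdot 32 + 156 = 864 + 156 = 1020$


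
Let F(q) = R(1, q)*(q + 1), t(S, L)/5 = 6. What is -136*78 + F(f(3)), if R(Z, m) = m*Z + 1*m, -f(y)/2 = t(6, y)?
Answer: -3528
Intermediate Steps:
t(S, L) = 30 (t(S, L) = 5*6 = 30)
f(y) = -60 (f(y) = -2*30 = -60)
R(Z, m) = m + Z*m (R(Z, m) = Z*m + m = m + Z*m)
F(q) = 2*q*(1 + q) (F(q) = (q*(1 + 1))*(q + 1) = (q*2)*(1 + q) = (2*q)*(1 + q) = 2*q*(1 + q))
-136*78 + F(f(3)) = -136*78 + 2*(-60)*(1 - 60) = -10608 + 2*(-60)*(-59) = -10608 + 7080 = -3528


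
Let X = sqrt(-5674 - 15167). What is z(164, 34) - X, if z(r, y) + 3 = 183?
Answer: 180 - I*sqrt(20841) ≈ 180.0 - 144.36*I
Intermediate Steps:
z(r, y) = 180 (z(r, y) = -3 + 183 = 180)
X = I*sqrt(20841) (X = sqrt(-20841) = I*sqrt(20841) ≈ 144.36*I)
z(164, 34) - X = 180 - I*sqrt(20841)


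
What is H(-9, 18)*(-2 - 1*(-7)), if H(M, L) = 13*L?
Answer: 1170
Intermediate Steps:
H(-9, 18)*(-2 - 1*(-7)) = (13*18)*(-2 - 1*(-7)) = 234*(-2 + 7) = 234*5 = 1170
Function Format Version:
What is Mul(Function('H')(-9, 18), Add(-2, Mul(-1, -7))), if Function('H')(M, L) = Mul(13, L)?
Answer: 1170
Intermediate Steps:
Mul(Function('H')(-9, 18), Add(-2, Mul(-1, -7))) = Mul(Mul(13, 18), Add(-2, Mul(-1, -7))) = Mul(234, Add(-2, 7)) = Mul(234, 5) = 1170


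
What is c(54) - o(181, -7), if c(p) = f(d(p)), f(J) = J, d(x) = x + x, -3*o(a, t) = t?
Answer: 317/3 ≈ 105.67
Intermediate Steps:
o(a, t) = -t/3
d(x) = 2*x
c(p) = 2*p
c(54) - o(181, -7) = 2*54 - (-1)*(-7)/3 = 108 - 1*7/3 = 108 - 7/3 = 317/3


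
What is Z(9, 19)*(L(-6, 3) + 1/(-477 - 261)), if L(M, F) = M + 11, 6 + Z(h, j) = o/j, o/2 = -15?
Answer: -29512/779 ≈ -37.884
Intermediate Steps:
o = -30 (o = 2*(-15) = -30)
Z(h, j) = -6 - 30/j
L(M, F) = 11 + M
Z(9, 19)*(L(-6, 3) + 1/(-477 - 261)) = (-6 - 30/19)*((11 - 6) + 1/(-477 - 261)) = (-6 - 30*1/19)*(5 + 1/(-738)) = (-6 - 30/19)*(5 - 1/738) = -144/19*3689/738 = -29512/779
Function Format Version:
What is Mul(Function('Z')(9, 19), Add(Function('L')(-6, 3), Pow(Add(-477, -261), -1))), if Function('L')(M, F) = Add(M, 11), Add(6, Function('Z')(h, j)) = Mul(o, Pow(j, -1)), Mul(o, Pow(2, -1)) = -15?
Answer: Rational(-29512, 779) ≈ -37.884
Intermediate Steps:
o = -30 (o = Mul(2, -15) = -30)
Function('Z')(h, j) = Add(-6, Mul(-30, Pow(j, -1)))
Function('L')(M, F) = Add(11, M)
Mul(Function('Z')(9, 19), Add(Function('L')(-6, 3), Pow(Add(-477, -261), -1))) = Mul(Add(-6, Mul(-30, Pow(19, -1))), Add(Add(11, -6), Pow(Add(-477, -261), -1))) = Mul(Add(-6, Mul(-30, Rational(1, 19))), Add(5, Pow(-738, -1))) = Mul(Add(-6, Rational(-30, 19)), Add(5, Rational(-1, 738))) = Mul(Rational(-144, 19), Rational(3689, 738)) = Rational(-29512, 779)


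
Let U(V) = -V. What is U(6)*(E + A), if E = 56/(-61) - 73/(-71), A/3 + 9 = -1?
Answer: 776718/4331 ≈ 179.34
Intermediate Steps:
A = -30 (A = -27 + 3*(-1) = -27 - 3 = -30)
E = 477/4331 (E = 56*(-1/61) - 73*(-1/71) = -56/61 + 73/71 = 477/4331 ≈ 0.11014)
U(6)*(E + A) = (-1*6)*(477/4331 - 30) = -6*(-129453/4331) = 776718/4331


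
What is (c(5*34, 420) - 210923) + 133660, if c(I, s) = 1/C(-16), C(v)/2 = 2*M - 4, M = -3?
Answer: -1545261/20 ≈ -77263.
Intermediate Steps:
C(v) = -20 (C(v) = 2*(2*(-3) - 4) = 2*(-6 - 4) = 2*(-10) = -20)
c(I, s) = -1/20 (c(I, s) = 1/(-20) = -1/20)
(c(5*34, 420) - 210923) + 133660 = (-1/20 - 210923) + 133660 = -4218461/20 + 133660 = -1545261/20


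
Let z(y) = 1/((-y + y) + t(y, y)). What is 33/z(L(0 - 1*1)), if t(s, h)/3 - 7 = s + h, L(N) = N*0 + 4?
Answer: 1485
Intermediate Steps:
L(N) = 4 (L(N) = 0 + 4 = 4)
t(s, h) = 21 + 3*h + 3*s (t(s, h) = 21 + 3*(s + h) = 21 + 3*(h + s) = 21 + (3*h + 3*s) = 21 + 3*h + 3*s)
z(y) = 1/(21 + 6*y) (z(y) = 1/((-y + y) + (21 + 3*y + 3*y)) = 1/(0 + (21 + 6*y)) = 1/(21 + 6*y))
33/z(L(0 - 1*1)) = 33/((1/(3*(7 + 2*4)))) = 33/((1/(3*(7 + 8)))) = 33/(((1/3)/15)) = 33/(((1/3)*(1/15))) = 33/(1/45) = 33*45 = 1485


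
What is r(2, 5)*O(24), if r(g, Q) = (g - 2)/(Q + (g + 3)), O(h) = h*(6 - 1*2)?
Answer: 0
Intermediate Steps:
O(h) = 4*h (O(h) = h*(6 - 2) = h*4 = 4*h)
r(g, Q) = (-2 + g)/(3 + Q + g) (r(g, Q) = (-2 + g)/(Q + (3 + g)) = (-2 + g)/(3 + Q + g))
r(2, 5)*O(24) = ((-2 + 2)/(3 + 5 + 2))*(4*24) = (0/10)*96 = ((⅒)*0)*96 = 0*96 = 0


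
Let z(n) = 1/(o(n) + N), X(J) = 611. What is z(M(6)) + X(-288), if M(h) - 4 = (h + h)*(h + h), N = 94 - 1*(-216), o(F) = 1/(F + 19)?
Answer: 31632248/51771 ≈ 611.00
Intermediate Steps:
o(F) = 1/(19 + F)
N = 310 (N = 94 + 216 = 310)
M(h) = 4 + 4*h² (M(h) = 4 + (h + h)*(h + h) = 4 + (2*h)*(2*h) = 4 + 4*h²)
z(n) = 1/(310 + 1/(19 + n)) (z(n) = 1/(1/(19 + n) + 310) = 1/(310 + 1/(19 + n)))
z(M(6)) + X(-288) = (19 + (4 + 4*6²))/(5891 + 310*(4 + 4*6²)) + 611 = (19 + (4 + 4*36))/(5891 + 310*(4 + 4*36)) + 611 = (19 + (4 + 144))/(5891 + 310*(4 + 144)) + 611 = (19 + 148)/(5891 + 310*148) + 611 = 167/(5891 + 45880) + 611 = 167/51771 + 611 = 31632248/51771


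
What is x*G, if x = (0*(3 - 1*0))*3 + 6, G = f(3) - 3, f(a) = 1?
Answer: -12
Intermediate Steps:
G = -2 (G = 1 - 3 = -2)
x = 6 (x = (0*(3 + 0))*3 + 6 = (0*3)*3 + 6 = 0*3 + 6 = 0 + 6 = 6)
x*G = 6*(-2) = -12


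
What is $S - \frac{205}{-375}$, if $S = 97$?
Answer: $\frac{7316}{75} \approx 97.547$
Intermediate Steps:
$S - \frac{205}{-375} = 97 - \frac{205}{-375} = 97 - - \frac{41}{75} = 97 + \frac{41}{75} = \frac{7316}{75}$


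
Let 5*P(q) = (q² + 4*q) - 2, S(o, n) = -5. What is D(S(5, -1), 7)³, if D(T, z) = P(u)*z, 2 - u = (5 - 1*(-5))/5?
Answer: -2744/125 ≈ -21.952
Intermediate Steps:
u = 0 (u = 2 - (5 - 1*(-5))/5 = 2 - (5 + 5)/5 = 2 - 10/5 = 2 - 1*2 = 2 - 2 = 0)
P(q) = -⅖ + q²/5 + 4*q/5 (P(q) = ((q² + 4*q) - 2)/5 = (-2 + q² + 4*q)/5 = -⅖ + q²/5 + 4*q/5)
D(T, z) = -2*z/5 (D(T, z) = (-⅖ + (⅕)*0² + (⅘)*0)*z = (-⅖ + (⅕)*0 + 0)*z = (-⅖ + 0 + 0)*z = -2*z/5)
D(S(5, -1), 7)³ = (-⅖*7)³ = (-14/5)³ = -2744/125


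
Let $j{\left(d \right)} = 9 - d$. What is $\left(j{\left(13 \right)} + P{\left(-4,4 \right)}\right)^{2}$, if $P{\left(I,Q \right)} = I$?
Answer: $64$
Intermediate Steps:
$\left(j{\left(13 \right)} + P{\left(-4,4 \right)}\right)^{2} = \left(\left(9 - 13\right) - 4\right)^{2} = \left(-4 - 4\right)^{2} = \left(-8\right)^{2} = 64$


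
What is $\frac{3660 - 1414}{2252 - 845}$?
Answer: $\frac{2246}{1407} \approx 1.5963$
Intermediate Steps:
$\frac{3660 - 1414}{2252 - 845} = \frac{2246}{1407}$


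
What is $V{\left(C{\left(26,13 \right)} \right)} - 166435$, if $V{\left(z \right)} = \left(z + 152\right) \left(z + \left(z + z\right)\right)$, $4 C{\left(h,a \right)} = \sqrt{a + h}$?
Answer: $- \frac{2662843}{16} + 114 \sqrt{39} \approx -1.6572 \cdot 10^{5}$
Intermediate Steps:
$C{\left(h,a \right)} = \frac{\sqrt{a + h}}{4}$
$V{\left(z \right)} = 3 z \left(152 + z\right)$ ($V{\left(z \right)} = \left(152 + z\right) \left(z + 2 z\right) = \left(152 + z\right) 3 z = 3 z \left(152 + z\right)$)
$V{\left(C{\left(26,13 \right)} \right)} - 166435 = 3 \frac{\sqrt{13 + 26}}{4} \left(152 + \frac{\sqrt{13 + 26}}{4}\right) - 166435 = 3 \frac{\sqrt{39}}{4} \left(152 + \frac{\sqrt{39}}{4}\right) - 166435 = \frac{3 \sqrt{39} \left(152 + \frac{\sqrt{39}}{4}\right)}{4} - 166435 = -166435 + \frac{3 \sqrt{39} \left(152 + \frac{\sqrt{39}}{4}\right)}{4}$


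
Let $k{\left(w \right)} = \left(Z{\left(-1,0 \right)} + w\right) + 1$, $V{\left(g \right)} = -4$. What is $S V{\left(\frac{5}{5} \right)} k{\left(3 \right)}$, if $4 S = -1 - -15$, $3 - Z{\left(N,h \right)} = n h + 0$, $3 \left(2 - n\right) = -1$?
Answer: $-98$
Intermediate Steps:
$n = \frac{7}{3}$ ($n = 2 - - \frac{1}{3} = 2 + \frac{1}{3} = \frac{7}{3} \approx 2.3333$)
$Z{\left(N,h \right)} = 3 - \frac{7 h}{3}$ ($Z{\left(N,h \right)} = 3 - \left(\frac{7 h}{3} + 0\right) = 3 - \frac{7 h}{3}$)
$k{\left(w \right)} = 4 + w$ ($k{\left(w \right)} = \left(\left(3 - 0\right) + w\right) + 1 = \left(\left(3 + 0\right) + w\right) + 1 = \left(3 + w\right) + 1 = 4 + w$)
$S = \frac{7}{2}$ ($S = \frac{-1 - -15}{4} = \frac{-1 + 15}{4} = \frac{1}{4} \cdot 14 = \frac{7}{2} \approx 3.5$)
$S V{\left(\frac{5}{5} \right)} k{\left(3 \right)} = \frac{7}{2} \left(-4\right) \left(4 + 3\right) = \left(-14\right) 7 = -98$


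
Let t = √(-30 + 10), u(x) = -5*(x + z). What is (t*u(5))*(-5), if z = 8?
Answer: 650*I*√5 ≈ 1453.4*I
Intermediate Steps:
u(x) = -40 - 5*x (u(x) = -5*(x + 8) = -5*(8 + x) = -40 - 5*x)
t = 2*I*√5 (t = √(-20) = 2*I*√5 ≈ 4.4721*I)
(t*u(5))*(-5) = ((2*I*√5)*(-40 - 5*5))*(-5) = ((2*I*√5)*(-40 - 25))*(-5) = ((2*I*√5)*(-65))*(-5) = -130*I*√5*(-5) = 650*I*√5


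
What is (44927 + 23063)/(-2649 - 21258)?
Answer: -5230/1839 ≈ -2.8439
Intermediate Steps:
(44927 + 23063)/(-2649 - 21258) = 67990/(-23907) = 67990*(-1/23907) = -5230/1839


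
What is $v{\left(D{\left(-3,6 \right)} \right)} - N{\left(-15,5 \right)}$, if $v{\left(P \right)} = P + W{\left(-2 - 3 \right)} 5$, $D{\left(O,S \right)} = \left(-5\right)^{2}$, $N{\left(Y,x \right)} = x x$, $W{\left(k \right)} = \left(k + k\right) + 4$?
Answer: $-30$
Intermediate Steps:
$W{\left(k \right)} = 4 + 2 k$ ($W{\left(k \right)} = 2 k + 4 = 4 + 2 k$)
$N{\left(Y,x \right)} = x^{2}$
$D{\left(O,S \right)} = 25$
$v{\left(P \right)} = -30 + P$ ($v{\left(P \right)} = P + \left(4 + 2 \left(-2 - 3\right)\right) 5 = P + \left(4 + 2 \left(-5\right)\right) 5 = P + \left(4 - 10\right) 5 = P - 30 = -30 + P$)
$v{\left(D{\left(-3,6 \right)} \right)} - N{\left(-15,5 \right)} = \left(-30 + 25\right) - 5^{2} = -5 - 25 = -30$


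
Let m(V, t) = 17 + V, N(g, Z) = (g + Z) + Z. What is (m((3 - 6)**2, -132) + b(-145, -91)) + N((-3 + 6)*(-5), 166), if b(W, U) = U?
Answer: 252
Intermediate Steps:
N(g, Z) = g + 2*Z (N(g, Z) = (Z + g) + Z = g + 2*Z)
(m((3 - 6)**2, -132) + b(-145, -91)) + N((-3 + 6)*(-5), 166) = ((17 + (3 - 6)**2) - 91) + ((-3 + 6)*(-5) + 2*166) = ((17 + (-3)**2) - 91) + (3*(-5) + 332) = ((17 + 9) - 91) + (-15 + 332) = (26 - 91) + 317 = -65 + 317 = 252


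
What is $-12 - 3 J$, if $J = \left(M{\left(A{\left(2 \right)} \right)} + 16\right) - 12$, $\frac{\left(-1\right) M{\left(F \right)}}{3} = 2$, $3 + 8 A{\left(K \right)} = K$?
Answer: $-6$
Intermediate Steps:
$A{\left(K \right)} = - \frac{3}{8} + \frac{K}{8}$
$M{\left(F \right)} = -6$ ($M{\left(F \right)} = \left(-3\right) 2 = -6$)
$J = -2$ ($J = \left(-6 + 16\right) - 12 = 10 - 12 = -2$)
$-12 - 3 J = -12 - -6 = -12 + 6 = -6$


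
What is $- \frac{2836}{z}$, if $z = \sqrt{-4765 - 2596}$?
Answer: $\frac{2836 i \sqrt{7361}}{7361} \approx 33.055 i$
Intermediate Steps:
$z = i \sqrt{7361}$ ($z = \sqrt{-7361} = i \sqrt{7361} \approx 85.796 i$)
$- \frac{2836}{z} = - \frac{2836}{i \sqrt{7361}} = - 2836 \left(- \frac{i \sqrt{7361}}{7361}\right) = \frac{2836 i \sqrt{7361}}{7361}$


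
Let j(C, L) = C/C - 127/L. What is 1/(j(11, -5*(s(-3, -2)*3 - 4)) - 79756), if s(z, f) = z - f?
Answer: -35/2791552 ≈ -1.2538e-5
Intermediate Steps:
j(C, L) = 1 - 127/L
1/(j(11, -5*(s(-3, -2)*3 - 4)) - 79756) = 1/((-127 - 5*((-3 - 1*(-2))*3 - 4))/((-5*((-3 - 1*(-2))*3 - 4))) - 79756) = 1/((-127 - 5*((-3 + 2)*3 - 4))/((-5*((-3 + 2)*3 - 4))) - 79756) = 1/((-127 - 5*(-1*3 - 4))/((-5*(-1*3 - 4))) - 79756) = 1/((-127 - 5*(-3 - 4))/((-5*(-3 - 4))) - 79756) = 1/((-127 - 5*(-7))/((-5*(-7))) - 79756) = 1/((-127 + 35)/35 - 79756) = 1/((1/35)*(-92) - 79756) = 1/(-92/35 - 79756) = 1/(-2791552/35) = -35/2791552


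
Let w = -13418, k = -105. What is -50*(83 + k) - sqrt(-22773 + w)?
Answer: 1100 - I*sqrt(36191) ≈ 1100.0 - 190.24*I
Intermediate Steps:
-50*(83 + k) - sqrt(-22773 + w) = -50*(83 - 105) - sqrt(-22773 - 13418) = -50*(-22) - sqrt(-36191) = 1100 - I*sqrt(36191)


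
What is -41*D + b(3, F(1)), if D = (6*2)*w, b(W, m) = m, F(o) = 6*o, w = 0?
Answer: 6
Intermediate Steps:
D = 0 (D = (6*2)*0 = 12*0 = 0)
-41*D + b(3, F(1)) = -41*0 + 6*1 = 0 + 6 = 6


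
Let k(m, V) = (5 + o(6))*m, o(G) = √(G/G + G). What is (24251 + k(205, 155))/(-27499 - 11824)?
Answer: -25276/39323 - 205*√7/39323 ≈ -0.65657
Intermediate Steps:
o(G) = √(1 + G)
k(m, V) = m*(5 + √7) (k(m, V) = (5 + √(1 + 6))*m = (5 + √7)*m = m*(5 + √7))
(24251 + k(205, 155))/(-27499 - 11824) = (24251 + 205*(5 + √7))/(-27499 - 11824) = (24251 + (1025 + 205*√7))/(-39323) = (25276 + 205*√7)*(-1/39323) = -25276/39323 - 205*√7/39323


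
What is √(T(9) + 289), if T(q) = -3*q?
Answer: √262 ≈ 16.186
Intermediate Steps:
√(T(9) + 289) = √(-3*9 + 289) = √(-27 + 289) = √262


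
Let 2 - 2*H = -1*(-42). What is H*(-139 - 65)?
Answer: 4080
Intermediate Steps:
H = -20 (H = 1 - (-1)*(-42)/2 = 1 - ½*42 = 1 - 21 = -20)
H*(-139 - 65) = -20*(-139 - 65) = -20*(-204) = 4080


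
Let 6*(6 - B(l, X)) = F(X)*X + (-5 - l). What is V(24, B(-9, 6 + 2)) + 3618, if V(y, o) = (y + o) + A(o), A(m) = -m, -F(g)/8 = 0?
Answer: 3642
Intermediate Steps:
F(g) = 0 (F(g) = -8*0 = 0)
B(l, X) = 41/6 + l/6 (B(l, X) = 6 - (0*X + (-5 - l))/6 = 6 - (0 + (-5 - l))/6 = 6 - (-5 - l)/6 = 6 + (⅚ + l/6) = 41/6 + l/6)
V(y, o) = y (V(y, o) = (y + o) - o = (o + y) - o = y)
V(24, B(-9, 6 + 2)) + 3618 = 24 + 3618 = 3642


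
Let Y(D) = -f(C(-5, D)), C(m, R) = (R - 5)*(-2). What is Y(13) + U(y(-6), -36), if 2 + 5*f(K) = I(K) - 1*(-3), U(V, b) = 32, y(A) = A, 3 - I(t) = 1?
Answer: 157/5 ≈ 31.400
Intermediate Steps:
C(m, R) = 10 - 2*R (C(m, R) = (-5 + R)*(-2) = 10 - 2*R)
I(t) = 2 (I(t) = 3 - 1*1 = 3 - 1 = 2)
f(K) = ⅗ (f(K) = -⅖ + (2 - 1*(-3))/5 = -⅖ + (2 + 3)/5 = -⅖ + (⅕)*5 = -⅖ + 1 = ⅗)
Y(D) = -⅗ (Y(D) = -1*⅗ = -⅗)
Y(13) + U(y(-6), -36) = -⅗ + 32 = 157/5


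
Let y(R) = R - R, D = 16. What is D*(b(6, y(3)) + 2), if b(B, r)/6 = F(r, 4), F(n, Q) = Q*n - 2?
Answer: -160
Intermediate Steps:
F(n, Q) = -2 + Q*n
y(R) = 0
b(B, r) = -12 + 24*r (b(B, r) = 6*(-2 + 4*r) = -12 + 24*r)
D*(b(6, y(3)) + 2) = 16*((-12 + 24*0) + 2) = 16*((-12 + 0) + 2) = 16*(-12 + 2) = 16*(-10) = -160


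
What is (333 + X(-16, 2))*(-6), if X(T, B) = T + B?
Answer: -1914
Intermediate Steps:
X(T, B) = B + T
(333 + X(-16, 2))*(-6) = (333 + (2 - 16))*(-6) = (333 - 14)*(-6) = 319*(-6) = -1914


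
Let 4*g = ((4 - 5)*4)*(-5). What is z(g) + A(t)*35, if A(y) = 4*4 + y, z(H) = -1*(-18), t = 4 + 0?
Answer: 718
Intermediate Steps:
g = 5 (g = (((4 - 5)*4)*(-5))/4 = (-1*4*(-5))/4 = (-4*(-5))/4 = (1/4)*20 = 5)
t = 4
z(H) = 18
A(y) = 16 + y
z(g) + A(t)*35 = 18 + (16 + 4)*35 = 18 + 20*35 = 18 + 700 = 718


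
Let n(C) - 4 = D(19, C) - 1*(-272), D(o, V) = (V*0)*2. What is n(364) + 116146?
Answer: 116422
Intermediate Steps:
D(o, V) = 0 (D(o, V) = 0*2 = 0)
n(C) = 276 (n(C) = 4 + (0 - 1*(-272)) = 4 + (0 + 272) = 4 + 272 = 276)
n(364) + 116146 = 276 + 116146 = 116422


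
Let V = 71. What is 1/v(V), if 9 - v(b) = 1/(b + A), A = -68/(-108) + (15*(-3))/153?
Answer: 32743/294228 ≈ 0.11128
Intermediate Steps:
A = 154/459 (A = -68*(-1/108) - 45*1/153 = 17/27 - 5/17 = 154/459 ≈ 0.33551)
v(b) = 9 - 1/(154/459 + b) (v(b) = 9 - 1/(b + 154/459) = 9 - 1/(154/459 + b))
1/v(V) = 1/(9*(103 + 459*71)/(154 + 459*71)) = 1/(9*(103 + 32589)/(154 + 32589)) = 1/(9*32692/32743) = 1/(9*(1/32743)*32692) = 1/(294228/32743) = 32743/294228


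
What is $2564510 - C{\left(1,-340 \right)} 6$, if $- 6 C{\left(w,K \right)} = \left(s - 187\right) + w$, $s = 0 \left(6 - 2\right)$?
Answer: $2564324$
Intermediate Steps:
$s = 0$ ($s = 0 \cdot 4 = 0$)
$C{\left(w,K \right)} = \frac{187}{6} - \frac{w}{6}$ ($C{\left(w,K \right)} = - \frac{\left(0 - 187\right) + w}{6} = - \frac{-187 + w}{6} = \frac{187}{6} - \frac{w}{6}$)
$2564510 - C{\left(1,-340 \right)} 6 = 2564510 - \left(\frac{187}{6} - \frac{1}{6}\right) 6 = 2564510 - 31 \cdot 6 = 2564510 - 186 = 2564324$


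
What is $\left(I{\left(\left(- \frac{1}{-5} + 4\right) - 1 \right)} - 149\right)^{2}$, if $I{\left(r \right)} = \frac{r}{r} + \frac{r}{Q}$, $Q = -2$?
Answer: $\frac{559504}{25} \approx 22380.0$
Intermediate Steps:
$I{\left(r \right)} = 1 - \frac{r}{2}$ ($I{\left(r \right)} = \frac{r}{r} + \frac{r}{-2} = 1 + r \left(- \frac{1}{2}\right) = 1 - \frac{r}{2}$)
$\left(I{\left(\left(- \frac{1}{-5} + 4\right) - 1 \right)} - 149\right)^{2} = \left(\left(1 - \frac{\left(- \frac{1}{-5} + 4\right) - 1}{2}\right) - 149\right)^{2} = \left(\left(1 - \frac{\left(\left(-1\right) \left(- \frac{1}{5}\right) + 4\right) - 1}{2}\right) - 149\right)^{2} = \left(\left(1 - \frac{\left(\frac{1}{5} + 4\right) - 1}{2}\right) - 149\right)^{2} = \left(\left(1 - \frac{\frac{21}{5} - 1}{2}\right) - 149\right)^{2} = \left(\left(1 - \frac{8}{5}\right) - 149\right)^{2} = \left(- \frac{3}{5} - 149\right)^{2} = \left(- \frac{748}{5}\right)^{2} = \frac{559504}{25}$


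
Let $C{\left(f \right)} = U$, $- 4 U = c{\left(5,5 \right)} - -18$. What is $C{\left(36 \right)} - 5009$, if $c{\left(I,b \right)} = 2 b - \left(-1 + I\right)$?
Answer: $-5015$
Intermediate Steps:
$c{\left(I,b \right)} = 1 - I + 2 b$
$U = -6$ ($U = - \frac{\left(1 - 5 + 2 \cdot 5\right) - -18}{4} = - \frac{\left(1 - 5 + 10\right) + 18}{4} = - \frac{6 + 18}{4} = \left(- \frac{1}{4}\right) 24 = -6$)
$C{\left(f \right)} = -6$
$C{\left(36 \right)} - 5009 = -6 - 5009 = -5015$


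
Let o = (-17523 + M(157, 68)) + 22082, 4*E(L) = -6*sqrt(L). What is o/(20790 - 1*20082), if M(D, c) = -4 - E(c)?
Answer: 4555/708 + sqrt(17)/236 ≈ 6.4511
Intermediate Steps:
E(L) = -3*sqrt(L)/2 (E(L) = (-6*sqrt(L))/4 = -3*sqrt(L)/2)
M(D, c) = -4 + 3*sqrt(c)/2 (M(D, c) = -4 - (-3)*sqrt(c)/2 = -4 + 3*sqrt(c)/2)
o = 4555 + 3*sqrt(17) (o = (-17523 + (-4 + 3*sqrt(68)/2)) + 22082 = (-17523 + (-4 + 3*(2*sqrt(17))/2)) + 22082 = (-17523 + (-4 + 3*sqrt(17))) + 22082 = (-17527 + 3*sqrt(17)) + 22082 = 4555 + 3*sqrt(17) ≈ 4567.4)
o/(20790 - 1*20082) = (4555 + 3*sqrt(17))/(20790 - 1*20082) = (4555 + 3*sqrt(17))/(20790 - 20082) = (4555 + 3*sqrt(17))/708 = (4555 + 3*sqrt(17))*(1/708) = 4555/708 + sqrt(17)/236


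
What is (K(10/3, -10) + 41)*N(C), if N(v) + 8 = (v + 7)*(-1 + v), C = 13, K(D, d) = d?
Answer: 7192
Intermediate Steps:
N(v) = -8 + (-1 + v)*(7 + v) (N(v) = -8 + (v + 7)*(-1 + v) = -8 + (7 + v)*(-1 + v) = -8 + (-1 + v)*(7 + v))
(K(10/3, -10) + 41)*N(C) = (-10 + 41)*(-15 + 13² + 6*13) = 31*(-15 + 169 + 78) = 31*232 = 7192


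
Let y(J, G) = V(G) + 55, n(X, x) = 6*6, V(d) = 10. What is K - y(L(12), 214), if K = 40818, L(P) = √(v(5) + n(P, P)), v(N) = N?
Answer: 40753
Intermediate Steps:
n(X, x) = 36
L(P) = √41 (L(P) = √(5 + 36) = √41)
y(J, G) = 65 (y(J, G) = 10 + 55 = 65)
K - y(L(12), 214) = 40818 - 1*65 = 40818 - 65 = 40753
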